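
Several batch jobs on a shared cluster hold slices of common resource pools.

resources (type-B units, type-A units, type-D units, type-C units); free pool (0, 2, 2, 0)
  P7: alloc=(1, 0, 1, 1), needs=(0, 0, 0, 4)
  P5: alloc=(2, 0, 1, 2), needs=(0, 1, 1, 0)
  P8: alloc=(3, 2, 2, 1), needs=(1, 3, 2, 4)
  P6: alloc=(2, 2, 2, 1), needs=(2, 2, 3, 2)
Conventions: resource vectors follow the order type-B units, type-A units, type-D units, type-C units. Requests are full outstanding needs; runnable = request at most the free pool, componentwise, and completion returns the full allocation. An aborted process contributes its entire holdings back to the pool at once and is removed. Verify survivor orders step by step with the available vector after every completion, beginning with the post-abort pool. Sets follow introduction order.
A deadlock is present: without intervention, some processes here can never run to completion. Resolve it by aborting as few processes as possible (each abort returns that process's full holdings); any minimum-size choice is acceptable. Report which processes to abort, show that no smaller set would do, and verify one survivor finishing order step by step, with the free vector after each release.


Abort P8.
Key observation: P7 had no path to completion before; after the abort of P8 ((3, 2, 2, 1) returned), step 3 is where it fits.
Why nothing smaller works: aborting no one leaves the state deadlocked as given.
One survivor order: P5, P6, P7. Check, step by step (post-abort pool first):
  pool = (3, 4, 4, 1)
  P5: need (0, 1, 1, 0) fits (3, 4, 4, 1); releases (2, 0, 1, 2), pool now (5, 4, 5, 3)
  P6: need (2, 2, 3, 2) fits (5, 4, 5, 3); releases (2, 2, 2, 1), pool now (7, 6, 7, 4)
  P7: need (0, 0, 0, 4) fits (7, 6, 7, 4); releases (1, 0, 1, 1), pool now (8, 6, 8, 5)


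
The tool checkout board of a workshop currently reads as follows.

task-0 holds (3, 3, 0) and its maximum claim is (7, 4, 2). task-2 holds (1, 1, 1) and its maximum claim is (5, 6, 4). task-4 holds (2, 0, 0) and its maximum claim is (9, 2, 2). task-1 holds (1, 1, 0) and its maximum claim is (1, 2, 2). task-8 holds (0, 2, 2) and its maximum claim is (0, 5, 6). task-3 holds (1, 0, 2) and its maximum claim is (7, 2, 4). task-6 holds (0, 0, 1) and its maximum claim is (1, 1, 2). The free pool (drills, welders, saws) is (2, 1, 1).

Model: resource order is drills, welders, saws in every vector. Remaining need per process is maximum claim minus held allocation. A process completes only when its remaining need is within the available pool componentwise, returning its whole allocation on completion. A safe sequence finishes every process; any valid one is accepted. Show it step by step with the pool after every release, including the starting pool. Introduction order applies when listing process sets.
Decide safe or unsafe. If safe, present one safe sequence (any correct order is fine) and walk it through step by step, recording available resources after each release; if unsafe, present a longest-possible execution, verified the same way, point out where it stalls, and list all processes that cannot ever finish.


UNSAFE — no complete ordering exists.
Key observation: after task-6, task-1 the pool peaks at (3, 2, 2), and each blocked process is short somewhere: task-0 on drills; task-2 on drills, welders, saws; task-4 on drills; task-8 on welders, saws; task-3 on drills.
A maximal execution: task-6, task-1 — then nothing else fits. Step-by-step check:
  pool = (2, 1, 1)
  task-6 needs (1, 1, 1) <= (2, 1, 1) -> finishes; pool += (0, 0, 1) = (2, 1, 2)
  task-1 needs (0, 1, 2) <= (2, 1, 2) -> finishes; pool += (1, 1, 0) = (3, 2, 2)
  blocked: task-0 wants (4, 1, 2), pool (3, 2, 2) — not enough drills
  blocked: task-2 wants (4, 5, 3), pool (3, 2, 2) — not enough drills, welders and saws
  blocked: task-4 wants (7, 2, 2), pool (3, 2, 2) — not enough drills
  blocked: task-8 wants (0, 3, 4), pool (3, 2, 2) — not enough welders and saws
  blocked: task-3 wants (6, 2, 2), pool (3, 2, 2) — not enough drills
Never able to finish: task-0, task-2, task-4, task-8 and task-3.


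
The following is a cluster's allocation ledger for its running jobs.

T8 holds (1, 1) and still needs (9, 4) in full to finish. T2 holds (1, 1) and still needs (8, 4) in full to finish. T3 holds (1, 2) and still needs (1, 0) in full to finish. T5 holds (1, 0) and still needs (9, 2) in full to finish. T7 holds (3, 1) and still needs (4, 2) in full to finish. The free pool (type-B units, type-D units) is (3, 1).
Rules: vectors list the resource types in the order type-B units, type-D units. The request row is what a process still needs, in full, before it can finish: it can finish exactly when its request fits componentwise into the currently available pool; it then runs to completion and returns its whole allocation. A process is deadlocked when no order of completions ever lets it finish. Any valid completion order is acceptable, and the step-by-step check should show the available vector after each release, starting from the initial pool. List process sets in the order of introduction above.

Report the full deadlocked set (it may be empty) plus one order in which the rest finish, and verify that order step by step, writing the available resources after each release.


Deadlocked: T8, T2 and T5.
Key observation: the pool after T3, T7 is (7, 4); every surviving request exceeds it in type-B units, so progress ends there.
The rest can finish in the order T3, T7. Walking it through:
  pool = (3, 1)
  run T3 (needs (1, 0), free (3, 1)); after release of (1, 2) the pool is (4, 3)
  run T7 (needs (4, 2), free (4, 3)); after release of (3, 1) the pool is (7, 4)
The blocked processes can never fit:
  blocked: T8 wants (9, 4), pool (7, 4) — not enough type-B units
  blocked: T2 wants (8, 4), pool (7, 4) — not enough type-B units
  blocked: T5 wants (9, 2), pool (7, 4) — not enough type-B units


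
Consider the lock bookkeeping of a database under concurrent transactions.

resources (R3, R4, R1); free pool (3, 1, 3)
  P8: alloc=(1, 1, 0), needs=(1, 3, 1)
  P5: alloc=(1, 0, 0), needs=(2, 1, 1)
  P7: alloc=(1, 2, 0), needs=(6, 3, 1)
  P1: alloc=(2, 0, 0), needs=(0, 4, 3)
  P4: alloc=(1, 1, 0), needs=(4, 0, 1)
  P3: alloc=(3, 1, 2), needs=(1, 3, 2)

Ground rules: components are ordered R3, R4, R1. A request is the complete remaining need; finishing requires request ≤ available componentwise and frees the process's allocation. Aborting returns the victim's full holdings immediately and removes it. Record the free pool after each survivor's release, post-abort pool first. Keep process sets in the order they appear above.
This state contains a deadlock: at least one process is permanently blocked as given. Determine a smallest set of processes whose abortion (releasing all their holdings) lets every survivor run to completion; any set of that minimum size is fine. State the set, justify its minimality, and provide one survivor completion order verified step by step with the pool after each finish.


Minimum abort set: P8.
Key observation: aborting P8 returns (1, 1, 0), and P3 — hopeless before — runs at step 2 with the returned capacity in the pool.
No smaller set exists: with zero aborts the deadlock remains.
One survivor order: P4, P3, P7, P1, P5. Verifying each step (post-abort pool first):
  pool = (4, 2, 3)
  P4 needs (4, 0, 1) <= (4, 2, 3) -> finishes; pool += (1, 1, 0) = (5, 3, 3)
  P3 needs (1, 3, 2) <= (5, 3, 3) -> finishes; pool += (3, 1, 2) = (8, 4, 5)
  P7 needs (6, 3, 1) <= (8, 4, 5) -> finishes; pool += (1, 2, 0) = (9, 6, 5)
  P1 needs (0, 4, 3) <= (9, 6, 5) -> finishes; pool += (2, 0, 0) = (11, 6, 5)
  P5 needs (2, 1, 1) <= (11, 6, 5) -> finishes; pool += (1, 0, 0) = (12, 6, 5)


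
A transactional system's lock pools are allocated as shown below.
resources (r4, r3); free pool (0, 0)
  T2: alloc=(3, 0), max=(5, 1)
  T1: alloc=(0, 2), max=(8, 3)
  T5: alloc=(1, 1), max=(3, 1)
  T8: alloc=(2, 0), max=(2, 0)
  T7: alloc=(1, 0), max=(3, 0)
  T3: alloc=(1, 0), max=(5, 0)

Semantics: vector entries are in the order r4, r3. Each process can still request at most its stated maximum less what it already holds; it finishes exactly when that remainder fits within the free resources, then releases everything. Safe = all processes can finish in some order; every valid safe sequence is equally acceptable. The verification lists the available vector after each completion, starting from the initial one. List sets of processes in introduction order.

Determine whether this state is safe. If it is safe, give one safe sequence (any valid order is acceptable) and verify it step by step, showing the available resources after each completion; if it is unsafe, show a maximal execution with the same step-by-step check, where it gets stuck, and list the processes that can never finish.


SAFE — a valid safe sequence is T8, T5, T7, T2, T3, T1.
Key observation: the order's first zero-slack moment is T5 ((2, 0) needed, (2, 0) free — a requested resource with nothing to spare).
Walking it through:
  pool = (0, 0)
  T8: need (0, 0) fits (0, 0); releases (2, 0), pool now (2, 0)
  T5: need (2, 0) fits (2, 0); releases (1, 1), pool now (3, 1)
  T7: need (2, 0) fits (3, 1); releases (1, 0), pool now (4, 1)
  T2: need (2, 1) fits (4, 1); releases (3, 0), pool now (7, 1)
  T3: need (4, 0) fits (7, 1); releases (1, 0), pool now (8, 1)
  T1: need (8, 1) fits (8, 1); releases (0, 2), pool now (8, 3)


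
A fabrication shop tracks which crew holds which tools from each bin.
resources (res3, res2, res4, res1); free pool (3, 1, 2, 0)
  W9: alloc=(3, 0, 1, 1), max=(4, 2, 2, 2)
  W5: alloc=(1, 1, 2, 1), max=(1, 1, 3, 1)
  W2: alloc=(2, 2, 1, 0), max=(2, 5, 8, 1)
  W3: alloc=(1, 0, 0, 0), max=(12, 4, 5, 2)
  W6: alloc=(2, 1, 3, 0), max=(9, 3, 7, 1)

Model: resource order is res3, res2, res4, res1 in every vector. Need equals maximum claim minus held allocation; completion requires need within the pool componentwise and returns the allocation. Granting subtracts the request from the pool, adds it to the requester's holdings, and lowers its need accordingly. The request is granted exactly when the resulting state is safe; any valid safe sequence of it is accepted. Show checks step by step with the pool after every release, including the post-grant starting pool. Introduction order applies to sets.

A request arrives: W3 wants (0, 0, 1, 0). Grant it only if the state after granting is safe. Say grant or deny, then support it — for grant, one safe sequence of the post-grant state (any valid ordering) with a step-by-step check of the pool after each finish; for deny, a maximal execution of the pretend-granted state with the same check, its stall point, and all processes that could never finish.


GRANT. The post-grant state is safe; one safe sequence: W5, W9, W6, W2, W3.
Key observation: granting shrinks the pool to (3, 1, 1, 0), yet W5 still fits and the chain goes through.
Verifying the post-grant state step by step:
  pool = (3, 1, 1, 0)
  W5: need (0, 0, 1, 0) fits (3, 1, 1, 0); releases (1, 1, 2, 1), pool now (4, 2, 3, 1)
  W9: need (1, 2, 1, 1) fits (4, 2, 3, 1); releases (3, 0, 1, 1), pool now (7, 2, 4, 2)
  W6: need (7, 2, 4, 1) fits (7, 2, 4, 2); releases (2, 1, 3, 0), pool now (9, 3, 7, 2)
  W2: need (0, 3, 7, 1) fits (9, 3, 7, 2); releases (2, 2, 1, 0), pool now (11, 5, 8, 2)
  W3: need (11, 4, 4, 2) fits (11, 5, 8, 2); releases (1, 0, 1, 0), pool now (12, 5, 9, 2)


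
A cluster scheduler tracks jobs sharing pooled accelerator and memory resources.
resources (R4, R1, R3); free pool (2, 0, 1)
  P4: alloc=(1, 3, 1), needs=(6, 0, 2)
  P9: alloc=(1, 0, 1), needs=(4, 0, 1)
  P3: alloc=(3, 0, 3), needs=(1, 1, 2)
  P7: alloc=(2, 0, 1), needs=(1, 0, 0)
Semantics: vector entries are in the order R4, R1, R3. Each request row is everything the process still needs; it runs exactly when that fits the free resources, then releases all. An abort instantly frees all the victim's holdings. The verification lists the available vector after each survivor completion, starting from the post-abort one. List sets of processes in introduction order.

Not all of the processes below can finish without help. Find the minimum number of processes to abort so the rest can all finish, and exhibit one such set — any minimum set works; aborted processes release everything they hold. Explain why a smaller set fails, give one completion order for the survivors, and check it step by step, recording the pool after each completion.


The answer: abort P4.
Key observation: aborting P4 returns (1, 3, 1), and P3 — hopeless before — runs at step 1 with the returned capacity in the pool.
Why nothing smaller works: aborting no one leaves the state deadlocked as given.
One survivor order: P3, P7, P9. Step-by-step check (post-abort pool first):
  pool = (3, 3, 2)
  run P3 (needs (1, 1, 2), free (3, 3, 2)); after release of (3, 0, 3) the pool is (6, 3, 5)
  run P7 (needs (1, 0, 0), free (6, 3, 5)); after release of (2, 0, 1) the pool is (8, 3, 6)
  run P9 (needs (4, 0, 1), free (8, 3, 6)); after release of (1, 0, 1) the pool is (9, 3, 7)


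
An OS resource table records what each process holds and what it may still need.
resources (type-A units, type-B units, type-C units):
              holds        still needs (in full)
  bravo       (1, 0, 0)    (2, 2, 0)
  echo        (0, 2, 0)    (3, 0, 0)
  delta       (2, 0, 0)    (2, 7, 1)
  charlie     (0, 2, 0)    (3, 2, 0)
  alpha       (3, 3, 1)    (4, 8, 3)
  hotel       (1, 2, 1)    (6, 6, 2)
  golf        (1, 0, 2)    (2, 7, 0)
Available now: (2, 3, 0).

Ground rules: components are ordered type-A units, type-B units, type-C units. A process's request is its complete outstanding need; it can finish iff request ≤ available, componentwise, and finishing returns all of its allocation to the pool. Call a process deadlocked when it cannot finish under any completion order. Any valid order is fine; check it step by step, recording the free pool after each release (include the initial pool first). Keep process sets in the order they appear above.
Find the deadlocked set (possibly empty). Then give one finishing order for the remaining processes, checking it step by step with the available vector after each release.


No process is deadlocked.
Key observation: no deadlock: bravo fits now, and the freed resources carry the rest through.
One completion order for the rest: bravo, echo, charlie, golf, delta, hotel, alpha. Verifying each step:
  pool = (2, 3, 0)
  run bravo (needs (2, 2, 0), free (2, 3, 0)); after release of (1, 0, 0) the pool is (3, 3, 0)
  run echo (needs (3, 0, 0), free (3, 3, 0)); after release of (0, 2, 0) the pool is (3, 5, 0)
  run charlie (needs (3, 2, 0), free (3, 5, 0)); after release of (0, 2, 0) the pool is (3, 7, 0)
  run golf (needs (2, 7, 0), free (3, 7, 0)); after release of (1, 0, 2) the pool is (4, 7, 2)
  run delta (needs (2, 7, 1), free (4, 7, 2)); after release of (2, 0, 0) the pool is (6, 7, 2)
  run hotel (needs (6, 6, 2), free (6, 7, 2)); after release of (1, 2, 1) the pool is (7, 9, 3)
  run alpha (needs (4, 8, 3), free (7, 9, 3)); after release of (3, 3, 1) the pool is (10, 12, 4)


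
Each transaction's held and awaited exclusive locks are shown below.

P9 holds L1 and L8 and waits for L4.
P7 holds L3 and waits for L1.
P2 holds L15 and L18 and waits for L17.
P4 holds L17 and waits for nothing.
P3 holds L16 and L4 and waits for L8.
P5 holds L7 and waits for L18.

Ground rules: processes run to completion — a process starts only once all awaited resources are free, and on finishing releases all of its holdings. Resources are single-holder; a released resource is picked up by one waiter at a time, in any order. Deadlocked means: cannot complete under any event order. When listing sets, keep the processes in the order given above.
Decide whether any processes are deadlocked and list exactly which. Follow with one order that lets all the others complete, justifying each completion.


The deadlocked set is P9, P7 and P3.
Key observation: the cycle P9 -> P3 -> P9 can never break — each member waits on the next; P7 waits into the deadlock from upstream.
A valid finishing order for the others: P4, P2, P5.
Check, step by step:
  P4: no waits; runs immediately, freeing L17
  P2 waits on L17 — all released -> runs and releases L15 and L18
  P5 waits on L18 — all released -> runs and releases L7


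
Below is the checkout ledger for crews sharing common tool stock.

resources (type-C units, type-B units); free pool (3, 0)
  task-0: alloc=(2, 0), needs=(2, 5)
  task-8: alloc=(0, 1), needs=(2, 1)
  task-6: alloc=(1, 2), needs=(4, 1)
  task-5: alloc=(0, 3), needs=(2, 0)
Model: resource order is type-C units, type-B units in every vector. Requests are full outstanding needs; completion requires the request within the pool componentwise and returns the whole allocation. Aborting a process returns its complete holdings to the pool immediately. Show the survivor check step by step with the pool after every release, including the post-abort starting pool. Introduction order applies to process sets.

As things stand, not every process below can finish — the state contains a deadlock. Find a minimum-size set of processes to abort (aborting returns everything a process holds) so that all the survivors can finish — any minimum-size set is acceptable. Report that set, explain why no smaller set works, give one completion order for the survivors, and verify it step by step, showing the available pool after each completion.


The answer: abort task-6.
Key observation: no ordering could ever have run task-0 before the abort of task-6; with (1, 2) back in the pool it fits at step 3.
No smaller set exists: with zero aborts the deadlock remains.
One survivor order: task-5, task-8, task-0. Verifying each step (post-abort pool first):
  pool = (4, 2)
  task-5 needs (2, 0) <= (4, 2) -> finishes; pool += (0, 3) = (4, 5)
  task-8 needs (2, 1) <= (4, 5) -> finishes; pool += (0, 1) = (4, 6)
  task-0 needs (2, 5) <= (4, 6) -> finishes; pool += (2, 0) = (6, 6)


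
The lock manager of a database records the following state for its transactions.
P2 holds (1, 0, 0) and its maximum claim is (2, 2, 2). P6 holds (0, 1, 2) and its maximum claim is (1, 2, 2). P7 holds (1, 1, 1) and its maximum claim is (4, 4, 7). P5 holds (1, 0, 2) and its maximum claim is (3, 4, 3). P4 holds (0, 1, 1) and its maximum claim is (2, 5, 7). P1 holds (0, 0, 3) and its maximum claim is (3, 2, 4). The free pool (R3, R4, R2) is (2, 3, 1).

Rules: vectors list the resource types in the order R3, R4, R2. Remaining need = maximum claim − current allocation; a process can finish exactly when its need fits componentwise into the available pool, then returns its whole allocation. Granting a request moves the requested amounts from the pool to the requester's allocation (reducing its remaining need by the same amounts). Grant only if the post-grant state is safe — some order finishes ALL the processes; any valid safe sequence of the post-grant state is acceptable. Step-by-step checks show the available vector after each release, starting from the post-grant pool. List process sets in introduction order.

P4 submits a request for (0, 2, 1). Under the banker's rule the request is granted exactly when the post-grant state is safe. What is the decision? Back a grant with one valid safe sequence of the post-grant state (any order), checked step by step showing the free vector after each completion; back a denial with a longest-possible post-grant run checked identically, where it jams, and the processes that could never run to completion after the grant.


GRANT — the state after the grant stays safe, e.g. via P6, P2, P1, P4, P7, P5.
Key observation: the transfer keeps a workable pool ((2, 1, 0)); P6 starts the safe sequence.
Check on the post-grant state, step by step:
  pool = (2, 1, 0)
  P6 needs (1, 1, 0) <= (2, 1, 0) -> finishes; pool += (0, 1, 2) = (2, 2, 2)
  P2 needs (1, 2, 2) <= (2, 2, 2) -> finishes; pool += (1, 0, 0) = (3, 2, 2)
  P1 needs (3, 2, 1) <= (3, 2, 2) -> finishes; pool += (0, 0, 3) = (3, 2, 5)
  P4 needs (2, 2, 5) <= (3, 2, 5) -> finishes; pool += (0, 3, 2) = (3, 5, 7)
  P7 needs (3, 3, 6) <= (3, 5, 7) -> finishes; pool += (1, 1, 1) = (4, 6, 8)
  P5 needs (2, 4, 1) <= (4, 6, 8) -> finishes; pool += (1, 0, 2) = (5, 6, 10)


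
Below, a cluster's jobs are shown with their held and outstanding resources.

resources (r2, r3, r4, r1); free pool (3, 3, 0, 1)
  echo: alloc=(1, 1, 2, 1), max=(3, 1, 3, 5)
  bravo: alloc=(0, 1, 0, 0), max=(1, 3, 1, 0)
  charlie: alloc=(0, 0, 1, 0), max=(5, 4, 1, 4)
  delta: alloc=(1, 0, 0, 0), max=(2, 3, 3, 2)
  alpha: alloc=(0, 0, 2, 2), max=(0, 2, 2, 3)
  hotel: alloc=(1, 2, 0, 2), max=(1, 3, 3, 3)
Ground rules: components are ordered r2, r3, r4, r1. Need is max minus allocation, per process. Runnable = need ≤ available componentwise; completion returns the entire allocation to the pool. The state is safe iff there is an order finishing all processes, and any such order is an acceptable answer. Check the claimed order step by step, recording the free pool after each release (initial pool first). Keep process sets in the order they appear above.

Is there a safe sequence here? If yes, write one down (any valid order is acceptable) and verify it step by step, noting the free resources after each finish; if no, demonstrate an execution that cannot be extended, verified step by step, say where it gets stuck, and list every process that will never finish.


UNSAFE — no complete ordering exists.
Key observation: after alpha, bravo the pool peaks at (3, 4, 2, 3), and each blocked process is short somewhere: echo on r1; charlie on r2, r1; delta on r4; hotel on r4.
The run alpha, bravo cannot be extended any further. Check, step by step:
  pool = (3, 3, 0, 1)
  run alpha (needs (0, 2, 0, 1), free (3, 3, 0, 1)); after release of (0, 0, 2, 2) the pool is (3, 3, 2, 3)
  run bravo (needs (1, 2, 1, 0), free (3, 3, 2, 3)); after release of (0, 1, 0, 0) the pool is (3, 4, 2, 3)
  echo still needs (2, 0, 1, 4) but only (3, 4, 2, 3) is free — short on r1
  charlie still needs (5, 4, 0, 4) but only (3, 4, 2, 3) is free — short on r2 and r1
  delta still needs (1, 3, 3, 2) but only (3, 4, 2, 3) is free — short on r4
  hotel still needs (0, 1, 3, 1) but only (3, 4, 2, 3) is free — short on r4
Permanently blocked: echo, charlie, delta and hotel.


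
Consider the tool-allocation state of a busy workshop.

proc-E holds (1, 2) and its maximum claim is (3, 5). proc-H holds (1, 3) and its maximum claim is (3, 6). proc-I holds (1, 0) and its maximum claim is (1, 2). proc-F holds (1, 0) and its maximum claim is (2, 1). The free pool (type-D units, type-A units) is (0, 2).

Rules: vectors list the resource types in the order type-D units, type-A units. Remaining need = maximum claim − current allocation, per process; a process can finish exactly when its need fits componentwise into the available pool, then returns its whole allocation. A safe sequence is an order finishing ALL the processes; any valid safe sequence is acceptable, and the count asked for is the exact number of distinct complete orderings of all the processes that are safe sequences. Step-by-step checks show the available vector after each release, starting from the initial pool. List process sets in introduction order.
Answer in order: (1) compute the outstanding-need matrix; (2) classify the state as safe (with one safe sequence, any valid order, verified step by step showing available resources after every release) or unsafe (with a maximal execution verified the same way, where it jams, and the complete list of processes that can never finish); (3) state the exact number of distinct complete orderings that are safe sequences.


(1) Need matrix, components ordered type-D units, type-A units:
  proc-E: (2, 3)
  proc-H: (2, 3)
  proc-I: (0, 2)
  proc-F: (1, 1)
(2) UNSAFE.
Key observation: even finishing proc-I, proc-F leaves just (2, 2) free — too little type-A units for any of the remaining processes.
A maximal execution: proc-I, proc-F — then nothing else fits. Verifying each step:
  pool = (0, 2)
  proc-I: need (0, 2) fits (0, 2); releases (1, 0), pool now (1, 2)
  proc-F: need (1, 1) fits (1, 2); releases (1, 0), pool now (2, 2)
  proc-E cannot run: need (2, 3) vs free (2, 2) (insufficient type-A units)
  proc-H cannot run: need (2, 3) vs free (2, 2) (insufficient type-A units)
Never able to finish: proc-E and proc-H.
(3) The exact count: 0 of the possible complete orderings are safe sequences.


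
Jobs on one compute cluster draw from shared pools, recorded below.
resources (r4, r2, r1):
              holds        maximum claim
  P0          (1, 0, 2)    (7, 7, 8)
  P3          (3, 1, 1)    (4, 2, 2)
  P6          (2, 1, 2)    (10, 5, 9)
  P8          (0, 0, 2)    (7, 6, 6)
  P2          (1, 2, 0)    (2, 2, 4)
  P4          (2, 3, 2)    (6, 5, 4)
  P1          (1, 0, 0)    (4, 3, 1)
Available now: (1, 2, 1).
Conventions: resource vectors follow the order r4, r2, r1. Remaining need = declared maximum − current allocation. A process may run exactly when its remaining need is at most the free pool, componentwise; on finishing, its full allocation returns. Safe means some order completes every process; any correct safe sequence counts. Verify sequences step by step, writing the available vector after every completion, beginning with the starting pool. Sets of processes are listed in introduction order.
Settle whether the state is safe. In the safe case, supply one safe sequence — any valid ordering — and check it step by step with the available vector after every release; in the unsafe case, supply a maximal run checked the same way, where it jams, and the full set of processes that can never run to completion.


SAFE, for example via the order P3, P4, P1, P2, P8, P0, P6.
Key observation: P3 marks the first exact bind of the order: its need (1, 1, 1) fits the free (1, 2, 1) with zero slack on a requested resource.
Verifying each step:
  pool = (1, 2, 1)
  run P3 (needs (1, 1, 1), free (1, 2, 1)); after release of (3, 1, 1) the pool is (4, 3, 2)
  run P4 (needs (4, 2, 2), free (4, 3, 2)); after release of (2, 3, 2) the pool is (6, 6, 4)
  run P1 (needs (3, 3, 1), free (6, 6, 4)); after release of (1, 0, 0) the pool is (7, 6, 4)
  run P2 (needs (1, 0, 4), free (7, 6, 4)); after release of (1, 2, 0) the pool is (8, 8, 4)
  run P8 (needs (7, 6, 4), free (8, 8, 4)); after release of (0, 0, 2) the pool is (8, 8, 6)
  run P0 (needs (6, 7, 6), free (8, 8, 6)); after release of (1, 0, 2) the pool is (9, 8, 8)
  run P6 (needs (8, 4, 7), free (9, 8, 8)); after release of (2, 1, 2) the pool is (11, 9, 10)


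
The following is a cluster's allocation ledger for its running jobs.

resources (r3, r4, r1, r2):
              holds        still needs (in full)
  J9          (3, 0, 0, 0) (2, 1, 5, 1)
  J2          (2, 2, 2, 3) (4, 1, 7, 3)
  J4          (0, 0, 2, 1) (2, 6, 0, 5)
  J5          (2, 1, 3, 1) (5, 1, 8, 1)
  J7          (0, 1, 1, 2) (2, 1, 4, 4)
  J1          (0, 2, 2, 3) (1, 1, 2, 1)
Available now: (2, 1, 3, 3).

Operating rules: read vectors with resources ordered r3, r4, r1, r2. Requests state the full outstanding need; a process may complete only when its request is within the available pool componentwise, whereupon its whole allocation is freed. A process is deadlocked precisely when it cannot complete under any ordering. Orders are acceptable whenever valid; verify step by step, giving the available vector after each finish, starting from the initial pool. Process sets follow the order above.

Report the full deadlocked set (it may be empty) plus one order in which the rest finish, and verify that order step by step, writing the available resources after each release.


The deadlocked set is J2, J4 and J5.
Key observation: after J1, J7, J9 the pool peaks at (5, 4, 6, 8), and each blocked process is short somewhere: J2 on r1; J4 on r4; J5 on r1.
The rest can finish in the order J1, J7, J9. Check, step by step:
  pool = (2, 1, 3, 3)
  run J1 (needs (1, 1, 2, 1), free (2, 1, 3, 3)); after release of (0, 2, 2, 3) the pool is (2, 3, 5, 6)
  run J7 (needs (2, 1, 4, 4), free (2, 3, 5, 6)); after release of (0, 1, 1, 2) the pool is (2, 4, 6, 8)
  run J9 (needs (2, 1, 5, 1), free (2, 4, 6, 8)); after release of (3, 0, 0, 0) the pool is (5, 4, 6, 8)
The stuck group stays short no matter what:
  J2 still needs (4, 1, 7, 3) but only (5, 4, 6, 8) is free — short on r1
  J4 still needs (2, 6, 0, 5) but only (5, 4, 6, 8) is free — short on r4
  J5 still needs (5, 1, 8, 1) but only (5, 4, 6, 8) is free — short on r1


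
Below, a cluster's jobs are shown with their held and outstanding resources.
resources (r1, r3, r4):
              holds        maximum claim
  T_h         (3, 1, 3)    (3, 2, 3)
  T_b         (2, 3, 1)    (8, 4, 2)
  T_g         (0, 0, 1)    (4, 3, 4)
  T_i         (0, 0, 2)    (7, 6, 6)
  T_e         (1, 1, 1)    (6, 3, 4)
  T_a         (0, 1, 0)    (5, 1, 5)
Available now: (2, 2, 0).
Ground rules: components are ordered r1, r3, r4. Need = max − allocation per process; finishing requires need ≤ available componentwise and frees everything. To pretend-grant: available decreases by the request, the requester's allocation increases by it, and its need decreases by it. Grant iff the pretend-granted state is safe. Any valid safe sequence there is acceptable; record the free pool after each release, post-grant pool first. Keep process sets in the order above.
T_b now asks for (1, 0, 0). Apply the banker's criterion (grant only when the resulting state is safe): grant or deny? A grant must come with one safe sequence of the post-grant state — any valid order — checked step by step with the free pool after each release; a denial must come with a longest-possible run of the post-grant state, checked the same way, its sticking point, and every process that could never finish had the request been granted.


DENY. Granting would leave the state unsafe.
Key observation: r1 is the bottleneck — with T_h, T_g done the pool holds (4, 3, 4), short of every remaining need.
After a pretend grant, a maximal execution: T_h, T_g — then nothing else fits. Check, step by step:
  pool = (1, 2, 0)
  run T_h (needs (0, 1, 0), free (1, 2, 0)); after release of (3, 1, 3) the pool is (4, 3, 3)
  run T_g (needs (4, 3, 3), free (4, 3, 3)); after release of (0, 0, 1) the pool is (4, 3, 4)
  T_b still needs (5, 1, 1) but only (4, 3, 4) is free — short on r1
  T_i still needs (7, 6, 4) but only (4, 3, 4) is free — short on r1 and r3
  T_e still needs (5, 2, 3) but only (4, 3, 4) is free — short on r1
  T_a still needs (5, 0, 5) but only (4, 3, 4) is free — short on r1 and r4
Post-grant, the permanently blocked set is T_b, T_i, T_e and T_a.


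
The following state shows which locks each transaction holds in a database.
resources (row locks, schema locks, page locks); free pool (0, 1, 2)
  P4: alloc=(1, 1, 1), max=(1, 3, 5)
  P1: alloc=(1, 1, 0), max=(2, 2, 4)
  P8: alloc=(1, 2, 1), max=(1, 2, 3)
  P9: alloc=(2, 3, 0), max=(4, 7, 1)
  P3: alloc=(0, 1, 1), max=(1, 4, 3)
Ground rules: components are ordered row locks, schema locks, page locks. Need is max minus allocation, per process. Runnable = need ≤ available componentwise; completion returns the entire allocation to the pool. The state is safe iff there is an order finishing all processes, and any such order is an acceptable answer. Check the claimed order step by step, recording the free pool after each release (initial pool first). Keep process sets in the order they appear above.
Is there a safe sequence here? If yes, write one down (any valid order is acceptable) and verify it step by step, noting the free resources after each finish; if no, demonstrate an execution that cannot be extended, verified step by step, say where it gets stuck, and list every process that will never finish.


The state is SAFE; one workable sequence: P8, P3, P1, P9, P4.
Key observation: the order's first zero-slack moment is P8 ((0, 0, 2) needed, (0, 1, 2) free — a requested resource with nothing to spare).
Walking it through:
  pool = (0, 1, 2)
  P8: need (0, 0, 2) fits (0, 1, 2); releases (1, 2, 1), pool now (1, 3, 3)
  P3: need (1, 3, 2) fits (1, 3, 3); releases (0, 1, 1), pool now (1, 4, 4)
  P1: need (1, 1, 4) fits (1, 4, 4); releases (1, 1, 0), pool now (2, 5, 4)
  P9: need (2, 4, 1) fits (2, 5, 4); releases (2, 3, 0), pool now (4, 8, 4)
  P4: need (0, 2, 4) fits (4, 8, 4); releases (1, 1, 1), pool now (5, 9, 5)


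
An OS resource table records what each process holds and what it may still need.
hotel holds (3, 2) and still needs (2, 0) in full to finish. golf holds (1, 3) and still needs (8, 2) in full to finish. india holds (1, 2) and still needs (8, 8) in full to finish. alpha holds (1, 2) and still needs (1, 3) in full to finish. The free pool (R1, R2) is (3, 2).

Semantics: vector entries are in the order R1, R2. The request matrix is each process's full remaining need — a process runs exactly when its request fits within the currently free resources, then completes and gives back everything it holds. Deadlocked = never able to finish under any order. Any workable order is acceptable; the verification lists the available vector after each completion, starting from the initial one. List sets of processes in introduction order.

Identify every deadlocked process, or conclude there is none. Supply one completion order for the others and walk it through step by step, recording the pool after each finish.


Deadlocked: golf and india.
Key observation: the wall is R1: completing hotel, alpha brings the pool only to (7, 6), and all the rest need more.
A valid finishing order for the others: hotel, alpha. Verifying each step:
  pool = (3, 2)
  hotel needs (2, 0) <= (3, 2) -> finishes; pool += (3, 2) = (6, 4)
  alpha needs (1, 3) <= (6, 4) -> finishes; pool += (1, 2) = (7, 6)
The blocked processes can never fit:
  blocked: golf wants (8, 2), pool (7, 6) — not enough R1
  blocked: india wants (8, 8), pool (7, 6) — not enough R1 and R2


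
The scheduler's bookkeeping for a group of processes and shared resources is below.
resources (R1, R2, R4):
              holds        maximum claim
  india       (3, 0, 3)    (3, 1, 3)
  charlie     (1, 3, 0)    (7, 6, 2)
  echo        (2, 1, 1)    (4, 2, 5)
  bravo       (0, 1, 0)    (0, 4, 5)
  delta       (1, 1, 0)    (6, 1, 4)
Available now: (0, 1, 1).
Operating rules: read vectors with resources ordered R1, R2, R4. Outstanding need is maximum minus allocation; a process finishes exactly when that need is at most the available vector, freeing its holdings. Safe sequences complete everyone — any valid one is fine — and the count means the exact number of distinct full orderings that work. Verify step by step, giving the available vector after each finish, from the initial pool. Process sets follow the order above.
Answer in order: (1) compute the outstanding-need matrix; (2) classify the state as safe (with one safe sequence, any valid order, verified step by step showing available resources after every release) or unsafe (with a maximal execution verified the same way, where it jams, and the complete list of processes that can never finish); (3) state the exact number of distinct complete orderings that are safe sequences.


(1) Remaining need (order R1, R2, R4):
  india: (0, 1, 0)
  charlie: (6, 3, 2)
  echo: (2, 1, 4)
  bravo: (0, 3, 5)
  delta: (5, 0, 4)
(2) SAFE, for example via the order india, echo, delta, bravo, charlie.
Key observation: the order's first zero-slack moment is india ((0, 1, 0) needed, (0, 1, 1) free — a requested resource with nothing to spare).
Step-by-step check:
  pool = (0, 1, 1)
  run india (needs (0, 1, 0), free (0, 1, 1)); after release of (3, 0, 3) the pool is (3, 1, 4)
  run echo (needs (2, 1, 4), free (3, 1, 4)); after release of (2, 1, 1) the pool is (5, 2, 5)
  run delta (needs (5, 0, 4), free (5, 2, 5)); after release of (1, 1, 0) the pool is (6, 3, 5)
  run bravo (needs (0, 3, 5), free (6, 3, 5)); after release of (0, 1, 0) the pool is (6, 4, 5)
  run charlie (needs (6, 3, 2), free (6, 4, 5)); after release of (1, 3, 0) the pool is (7, 7, 5)
(3) Precisely 2 of the possible complete orderings are safe sequences.


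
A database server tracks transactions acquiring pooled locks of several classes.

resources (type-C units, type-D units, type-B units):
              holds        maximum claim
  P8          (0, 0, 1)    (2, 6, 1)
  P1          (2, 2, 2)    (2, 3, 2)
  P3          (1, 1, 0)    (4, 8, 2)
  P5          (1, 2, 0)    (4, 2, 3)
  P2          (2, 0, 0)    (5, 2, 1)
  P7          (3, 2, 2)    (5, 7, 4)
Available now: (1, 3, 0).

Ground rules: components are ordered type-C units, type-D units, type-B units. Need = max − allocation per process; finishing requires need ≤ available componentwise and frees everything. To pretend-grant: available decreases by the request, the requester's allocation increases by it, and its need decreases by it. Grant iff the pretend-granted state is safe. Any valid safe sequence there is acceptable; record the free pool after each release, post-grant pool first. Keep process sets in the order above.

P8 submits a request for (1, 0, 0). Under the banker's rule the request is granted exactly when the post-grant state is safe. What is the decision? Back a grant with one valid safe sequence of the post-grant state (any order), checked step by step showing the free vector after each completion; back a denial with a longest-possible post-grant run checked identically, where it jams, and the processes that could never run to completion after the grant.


GRANT — the state after the grant stays safe, e.g. via P1, P7, P3, P2, P8, P5.
Key observation: post-grant, (0, 3, 0) remains, and an order beginning with P1 completes everyone.
Step-by-step check of the post-grant state:
  pool = (0, 3, 0)
  P1: need (0, 1, 0) fits (0, 3, 0); releases (2, 2, 2), pool now (2, 5, 2)
  P7: need (2, 5, 2) fits (2, 5, 2); releases (3, 2, 2), pool now (5, 7, 4)
  P3: need (3, 7, 2) fits (5, 7, 4); releases (1, 1, 0), pool now (6, 8, 4)
  P2: need (3, 2, 1) fits (6, 8, 4); releases (2, 0, 0), pool now (8, 8, 4)
  P8: need (1, 6, 0) fits (8, 8, 4); releases (1, 0, 1), pool now (9, 8, 5)
  P5: need (3, 0, 3) fits (9, 8, 5); releases (1, 2, 0), pool now (10, 10, 5)


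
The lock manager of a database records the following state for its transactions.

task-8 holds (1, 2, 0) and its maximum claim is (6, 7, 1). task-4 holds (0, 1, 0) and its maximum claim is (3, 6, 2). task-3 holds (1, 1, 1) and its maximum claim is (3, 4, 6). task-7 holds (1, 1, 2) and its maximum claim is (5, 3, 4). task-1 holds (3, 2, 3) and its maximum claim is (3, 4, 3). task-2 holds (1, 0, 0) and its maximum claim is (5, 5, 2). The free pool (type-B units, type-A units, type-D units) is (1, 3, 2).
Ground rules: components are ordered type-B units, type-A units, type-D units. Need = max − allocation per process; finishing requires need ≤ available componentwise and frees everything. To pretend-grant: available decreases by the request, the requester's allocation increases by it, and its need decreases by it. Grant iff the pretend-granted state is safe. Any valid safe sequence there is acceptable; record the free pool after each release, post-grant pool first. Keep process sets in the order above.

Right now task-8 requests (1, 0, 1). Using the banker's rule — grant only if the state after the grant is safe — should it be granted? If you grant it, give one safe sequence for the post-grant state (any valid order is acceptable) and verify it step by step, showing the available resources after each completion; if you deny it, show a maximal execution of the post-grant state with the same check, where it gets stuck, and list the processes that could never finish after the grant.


DENY — the pretend-granted state is unsafe.
Key observation: after task-1, task-4 the pool peaks at (3, 6, 4), and each blocked process is short somewhere: task-8 on type-B units; task-3 on type-D units; task-7 on type-B units; task-2 on type-B units.
On the post-grant state, task-1, task-4 is a maximal run — nothing extends it. Walking it through:
  pool = (0, 3, 1)
  run task-1 (needs (0, 2, 0), free (0, 3, 1)); after release of (3, 2, 3) the pool is (3, 5, 4)
  run task-4 (needs (3, 5, 2), free (3, 5, 4)); after release of (0, 1, 0) the pool is (3, 6, 4)
  task-8 cannot run: need (4, 5, 0) vs free (3, 6, 4) (insufficient type-B units)
  task-3 cannot run: need (2, 3, 5) vs free (3, 6, 4) (insufficient type-D units)
  task-7 cannot run: need (4, 2, 2) vs free (3, 6, 4) (insufficient type-B units)
  task-2 cannot run: need (4, 5, 2) vs free (3, 6, 4) (insufficient type-B units)
Post-grant, the permanently blocked set is task-8, task-3, task-7 and task-2.
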